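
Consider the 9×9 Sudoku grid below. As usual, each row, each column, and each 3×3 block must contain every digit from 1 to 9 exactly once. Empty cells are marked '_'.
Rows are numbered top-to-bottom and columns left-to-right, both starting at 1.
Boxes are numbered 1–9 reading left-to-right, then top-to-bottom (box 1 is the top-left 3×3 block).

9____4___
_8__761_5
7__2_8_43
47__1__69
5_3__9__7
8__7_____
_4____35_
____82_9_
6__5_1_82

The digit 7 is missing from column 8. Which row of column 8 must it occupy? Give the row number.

Consider where 7 can go in column 8.
R2C8 is out (row 2 already has a 7).
R5C8 is out (row 5 already has a 7).
R6C8 is out (row 6 already has a 7).
So the only cell in column 8 that can hold 7 is R1C8.
That is row 1.

1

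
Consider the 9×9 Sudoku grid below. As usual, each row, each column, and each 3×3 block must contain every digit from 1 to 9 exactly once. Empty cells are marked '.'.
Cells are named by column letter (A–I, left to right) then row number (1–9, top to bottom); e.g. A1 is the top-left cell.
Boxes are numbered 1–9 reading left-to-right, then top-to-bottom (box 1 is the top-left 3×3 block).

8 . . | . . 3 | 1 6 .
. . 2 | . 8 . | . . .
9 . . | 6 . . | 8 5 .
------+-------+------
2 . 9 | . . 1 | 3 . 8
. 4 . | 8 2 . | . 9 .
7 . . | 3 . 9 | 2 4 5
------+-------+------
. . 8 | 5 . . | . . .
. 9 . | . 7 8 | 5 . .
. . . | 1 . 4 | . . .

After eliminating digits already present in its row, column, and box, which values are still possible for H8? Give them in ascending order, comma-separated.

1,2,3

Row 8 already contains {5, 7, 8, 9}.
Column H already contains {4, 5, 6, 9}.
Its 3×3 block (box 9) already contains {5}.
Removing those from 1–9 leaves {1, 2, 3} as the candidates for H8.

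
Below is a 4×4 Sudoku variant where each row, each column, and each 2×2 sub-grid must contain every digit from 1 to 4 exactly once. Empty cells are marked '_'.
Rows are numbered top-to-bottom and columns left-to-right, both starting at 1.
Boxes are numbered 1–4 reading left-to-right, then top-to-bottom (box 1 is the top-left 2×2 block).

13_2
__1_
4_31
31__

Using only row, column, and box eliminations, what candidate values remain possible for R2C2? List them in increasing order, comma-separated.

Row 2 already contains {1}.
Column 2 already contains {1, 3}.
Its 2×2 block (box 1) already contains {1, 3}.
Removing those from 1–4 leaves {2, 4} as the candidates for R2C2.

2,4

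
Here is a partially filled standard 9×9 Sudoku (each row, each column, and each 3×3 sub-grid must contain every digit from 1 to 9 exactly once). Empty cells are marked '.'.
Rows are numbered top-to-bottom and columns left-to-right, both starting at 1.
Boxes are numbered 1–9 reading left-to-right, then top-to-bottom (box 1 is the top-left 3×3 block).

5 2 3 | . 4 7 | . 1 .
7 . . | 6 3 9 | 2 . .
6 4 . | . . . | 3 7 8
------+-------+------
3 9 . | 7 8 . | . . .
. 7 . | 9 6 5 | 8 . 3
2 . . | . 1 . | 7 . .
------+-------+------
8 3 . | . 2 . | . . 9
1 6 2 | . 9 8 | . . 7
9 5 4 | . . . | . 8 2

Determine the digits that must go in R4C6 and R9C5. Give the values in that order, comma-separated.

2,7

For R4C6:
  Consider where 2 can go in box 5.
  R6C4 is out (row 6 already has a 2).
  R6C6 is out (row 6 already has a 2).
  So the only cell in box 5 that can hold 2 is R4C6.
  So R4C6 = 2.
For R9C5:
  Row 9 already contains {2, 4, 5, 8, 9}.
  Column 5 already contains {1, 2, 3, 4, 6, 8, 9}.
  Its 3×3 block (box 8) already contains {2, 8, 9}.
  The only value from 1–9 not eliminated is 7, so R9C5 = 7.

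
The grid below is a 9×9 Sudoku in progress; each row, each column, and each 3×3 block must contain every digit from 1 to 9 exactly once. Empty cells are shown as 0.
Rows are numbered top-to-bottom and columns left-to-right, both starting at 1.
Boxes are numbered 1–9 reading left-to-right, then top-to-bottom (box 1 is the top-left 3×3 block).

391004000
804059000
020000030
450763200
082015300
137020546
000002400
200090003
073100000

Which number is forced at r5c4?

4

Cell r5c4 itself could take any of {4, 9} by direct elimination.
Consider where 4 can go in box 5.
r6c4 is out (row 6 already has a 4).
r6c6 is out (row 6 already has a 4).
So the only cell in box 5 that can hold 4 is r5c4.
Therefore r5c4 = 4.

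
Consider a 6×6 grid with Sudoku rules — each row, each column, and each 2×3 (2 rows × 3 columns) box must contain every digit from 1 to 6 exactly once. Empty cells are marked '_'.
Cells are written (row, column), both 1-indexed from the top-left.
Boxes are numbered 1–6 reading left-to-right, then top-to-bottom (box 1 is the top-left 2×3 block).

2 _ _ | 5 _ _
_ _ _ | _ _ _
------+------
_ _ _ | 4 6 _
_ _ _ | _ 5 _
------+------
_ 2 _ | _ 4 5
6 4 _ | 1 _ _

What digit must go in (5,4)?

Cell (5,4) itself could take any of {3, 6} by direct elimination.
Consider where 6 can go in row 5.
(5,1) is out (column 1 already has a 6).
(5,3) is out (box 5 already has a 6).
So the only cell in row 5 that can hold 6 is (5,4).
Therefore (5,4) = 6.

6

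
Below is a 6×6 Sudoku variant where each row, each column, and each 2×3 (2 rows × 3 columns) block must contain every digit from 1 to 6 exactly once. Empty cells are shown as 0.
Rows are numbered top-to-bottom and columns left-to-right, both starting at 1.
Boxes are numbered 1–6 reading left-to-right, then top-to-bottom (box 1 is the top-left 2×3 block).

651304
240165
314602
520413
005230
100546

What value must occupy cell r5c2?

6

Row 5 already contains {2, 3, 5}.
Column 2 already contains {1, 2, 4, 5}.
Its 2×3 block (box 5) already contains {1, 5}.
The only value from 1–6 not eliminated is 6, so r5c2 = 6.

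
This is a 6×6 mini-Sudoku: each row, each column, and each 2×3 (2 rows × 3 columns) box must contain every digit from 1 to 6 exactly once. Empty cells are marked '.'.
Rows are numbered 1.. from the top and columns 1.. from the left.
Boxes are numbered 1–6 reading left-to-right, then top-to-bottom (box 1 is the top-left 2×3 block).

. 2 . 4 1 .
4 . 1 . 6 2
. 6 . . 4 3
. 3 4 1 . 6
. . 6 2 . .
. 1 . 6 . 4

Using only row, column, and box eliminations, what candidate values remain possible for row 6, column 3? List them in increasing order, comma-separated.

Row 6 already contains {1, 4, 6}.
Column 3 already contains {1, 4, 6}.
Its 2×3 block (box 5) already contains {1, 6}.
Removing those from 1–6 leaves {2, 3, 5} as the candidates for row 6, column 3.

2,3,5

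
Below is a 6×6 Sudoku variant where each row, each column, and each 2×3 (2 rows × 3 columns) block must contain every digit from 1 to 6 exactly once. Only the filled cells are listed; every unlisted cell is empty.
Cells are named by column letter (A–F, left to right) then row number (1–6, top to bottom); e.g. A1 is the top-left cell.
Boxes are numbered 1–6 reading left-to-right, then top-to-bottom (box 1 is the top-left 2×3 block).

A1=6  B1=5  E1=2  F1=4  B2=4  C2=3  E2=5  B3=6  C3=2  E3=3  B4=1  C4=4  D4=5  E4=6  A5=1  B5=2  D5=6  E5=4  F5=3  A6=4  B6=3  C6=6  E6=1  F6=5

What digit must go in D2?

Row 2 already contains {3, 4, 5}.
Column D already contains {5, 6}.
Its 2×3 block (box 2) already contains {2, 4, 5}.
The only value from 1–6 not eliminated is 1, so D2 = 1.

1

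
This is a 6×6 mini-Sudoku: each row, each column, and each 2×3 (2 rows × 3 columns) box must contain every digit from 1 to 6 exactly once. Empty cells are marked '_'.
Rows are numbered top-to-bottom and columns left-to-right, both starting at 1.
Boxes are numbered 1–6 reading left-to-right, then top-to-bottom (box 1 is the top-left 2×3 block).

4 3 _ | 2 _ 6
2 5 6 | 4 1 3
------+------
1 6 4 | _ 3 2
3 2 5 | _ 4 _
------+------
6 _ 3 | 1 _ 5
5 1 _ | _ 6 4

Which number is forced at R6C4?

3

Row 6 already contains {1, 4, 5, 6}.
Column 4 already contains {1, 2, 4}.
Its 2×3 block (box 6) already contains {1, 4, 5, 6}.
The only value from 1–6 not eliminated is 3, so R6C4 = 3.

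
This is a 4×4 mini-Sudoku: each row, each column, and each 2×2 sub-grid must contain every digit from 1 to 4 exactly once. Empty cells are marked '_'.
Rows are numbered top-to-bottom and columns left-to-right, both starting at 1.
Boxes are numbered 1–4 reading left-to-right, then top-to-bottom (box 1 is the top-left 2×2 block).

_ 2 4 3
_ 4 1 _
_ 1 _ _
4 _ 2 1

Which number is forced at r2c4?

2

Row 2 already contains {1, 4}.
Column 4 already contains {1, 3}.
Its 2×2 block (box 2) already contains {1, 3, 4}.
The only value from 1–4 not eliminated is 2, so r2c4 = 2.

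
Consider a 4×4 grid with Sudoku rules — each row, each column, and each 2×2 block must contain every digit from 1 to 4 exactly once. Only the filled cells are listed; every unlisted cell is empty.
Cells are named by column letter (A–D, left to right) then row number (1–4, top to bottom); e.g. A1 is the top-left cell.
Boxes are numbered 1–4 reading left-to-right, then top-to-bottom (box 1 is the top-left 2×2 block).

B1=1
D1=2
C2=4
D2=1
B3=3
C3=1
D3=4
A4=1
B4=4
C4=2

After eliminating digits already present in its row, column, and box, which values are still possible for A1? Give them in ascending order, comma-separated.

3,4

Row 1 already contains {1, 2}.
Column A already contains {1}.
Its 2×2 block (box 1) already contains {1}.
Removing those from 1–4 leaves {3, 4} as the candidates for A1.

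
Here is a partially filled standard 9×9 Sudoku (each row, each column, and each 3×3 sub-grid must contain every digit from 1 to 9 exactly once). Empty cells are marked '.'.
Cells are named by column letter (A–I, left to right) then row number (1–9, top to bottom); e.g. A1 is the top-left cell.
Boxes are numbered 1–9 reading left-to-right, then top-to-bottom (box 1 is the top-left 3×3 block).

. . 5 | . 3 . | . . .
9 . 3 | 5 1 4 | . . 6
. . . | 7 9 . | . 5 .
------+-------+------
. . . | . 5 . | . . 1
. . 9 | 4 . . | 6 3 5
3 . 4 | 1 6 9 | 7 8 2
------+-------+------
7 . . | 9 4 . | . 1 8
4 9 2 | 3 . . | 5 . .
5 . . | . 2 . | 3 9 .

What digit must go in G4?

9

Cell G4 itself could take any of {4, 9} by direct elimination.
Consider where 9 can go in box 6.
H4 is out (column H already has a 9).
So the only cell in box 6 that can hold 9 is G4.
Therefore G4 = 9.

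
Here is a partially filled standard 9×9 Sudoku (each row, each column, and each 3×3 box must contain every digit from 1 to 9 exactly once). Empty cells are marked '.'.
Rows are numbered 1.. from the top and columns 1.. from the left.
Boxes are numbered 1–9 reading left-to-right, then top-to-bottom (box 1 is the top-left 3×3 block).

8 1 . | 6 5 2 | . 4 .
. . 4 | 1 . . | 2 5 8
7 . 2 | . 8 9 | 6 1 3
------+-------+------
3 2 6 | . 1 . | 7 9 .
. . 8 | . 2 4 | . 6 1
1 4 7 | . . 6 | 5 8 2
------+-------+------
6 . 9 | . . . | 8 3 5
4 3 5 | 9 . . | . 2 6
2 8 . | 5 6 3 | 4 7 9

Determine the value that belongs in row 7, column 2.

Row 7 already contains {3, 5, 6, 8, 9}.
Column 2 already contains {1, 2, 3, 4, 8}.
Its 3×3 block (box 7) already contains {2, 3, 4, 5, 6, 8, 9}.
The only value from 1–9 not eliminated is 7, so row 7, column 2 = 7.

7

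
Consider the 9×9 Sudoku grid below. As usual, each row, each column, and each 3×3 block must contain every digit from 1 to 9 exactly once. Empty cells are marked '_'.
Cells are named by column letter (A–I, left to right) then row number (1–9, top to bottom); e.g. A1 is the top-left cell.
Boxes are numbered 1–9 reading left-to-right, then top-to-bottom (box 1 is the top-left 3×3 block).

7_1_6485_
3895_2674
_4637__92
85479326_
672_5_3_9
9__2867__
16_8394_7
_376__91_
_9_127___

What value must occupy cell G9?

Row 9 already contains {1, 2, 7, 9}.
Column G already contains {2, 3, 4, 6, 7, 8, 9}.
Its 3×3 block (box 9) already contains {1, 4, 7, 9}.
The only value from 1–9 not eliminated is 5, so G9 = 5.

5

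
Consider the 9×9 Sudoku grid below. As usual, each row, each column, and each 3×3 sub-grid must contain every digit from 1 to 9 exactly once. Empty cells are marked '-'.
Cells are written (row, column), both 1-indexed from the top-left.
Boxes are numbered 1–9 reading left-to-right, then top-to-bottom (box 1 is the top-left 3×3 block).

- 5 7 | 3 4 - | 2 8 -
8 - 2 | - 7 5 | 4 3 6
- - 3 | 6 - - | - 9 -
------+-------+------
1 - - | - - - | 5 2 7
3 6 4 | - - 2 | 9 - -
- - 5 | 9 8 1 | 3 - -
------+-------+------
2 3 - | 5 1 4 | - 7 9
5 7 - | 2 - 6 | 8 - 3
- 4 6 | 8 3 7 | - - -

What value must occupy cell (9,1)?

Row 9 already contains {3, 4, 6, 7, 8}.
Column 1 already contains {1, 2, 3, 5, 8}.
Its 3×3 block (box 7) already contains {2, 3, 4, 5, 6, 7}.
The only value from 1–9 not eliminated is 9, so (9,1) = 9.

9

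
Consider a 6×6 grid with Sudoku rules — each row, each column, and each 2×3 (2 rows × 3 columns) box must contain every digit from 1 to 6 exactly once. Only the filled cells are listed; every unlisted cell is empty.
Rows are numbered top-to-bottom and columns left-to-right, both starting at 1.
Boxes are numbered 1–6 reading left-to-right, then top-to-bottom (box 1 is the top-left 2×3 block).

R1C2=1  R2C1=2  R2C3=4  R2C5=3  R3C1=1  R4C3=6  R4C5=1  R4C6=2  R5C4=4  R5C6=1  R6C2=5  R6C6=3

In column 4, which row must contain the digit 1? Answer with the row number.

2

Consider where 1 can go in column 4.
R1C4 is out (row 1 already has a 1).
R3C4 is out (row 3 already has a 1).
R4C4 is out (row 4 already has a 1).
R6C4 is out (box 6 already has a 1).
So the only cell in column 4 that can hold 1 is R2C4.
That is row 2.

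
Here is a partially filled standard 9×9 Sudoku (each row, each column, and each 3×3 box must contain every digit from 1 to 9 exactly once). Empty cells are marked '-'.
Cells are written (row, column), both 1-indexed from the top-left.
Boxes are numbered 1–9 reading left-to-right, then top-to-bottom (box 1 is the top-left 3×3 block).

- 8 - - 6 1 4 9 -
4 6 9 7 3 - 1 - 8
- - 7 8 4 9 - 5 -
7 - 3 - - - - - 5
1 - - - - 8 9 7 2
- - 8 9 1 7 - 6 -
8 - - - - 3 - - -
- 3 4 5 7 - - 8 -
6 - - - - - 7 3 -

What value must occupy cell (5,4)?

Cell (5,4) itself could take any of {3, 4, 6} by direct elimination.
Consider where 3 can go in box 5.
(4,4) is out (row 4 already has a 3).
(4,5) is out (row 4 already has a 3).
(4,6) is out (row 4 already has a 3).
(5,5) is out (column 5 already has a 3).
So the only cell in box 5 that can hold 3 is (5,4).
Therefore (5,4) = 3.

3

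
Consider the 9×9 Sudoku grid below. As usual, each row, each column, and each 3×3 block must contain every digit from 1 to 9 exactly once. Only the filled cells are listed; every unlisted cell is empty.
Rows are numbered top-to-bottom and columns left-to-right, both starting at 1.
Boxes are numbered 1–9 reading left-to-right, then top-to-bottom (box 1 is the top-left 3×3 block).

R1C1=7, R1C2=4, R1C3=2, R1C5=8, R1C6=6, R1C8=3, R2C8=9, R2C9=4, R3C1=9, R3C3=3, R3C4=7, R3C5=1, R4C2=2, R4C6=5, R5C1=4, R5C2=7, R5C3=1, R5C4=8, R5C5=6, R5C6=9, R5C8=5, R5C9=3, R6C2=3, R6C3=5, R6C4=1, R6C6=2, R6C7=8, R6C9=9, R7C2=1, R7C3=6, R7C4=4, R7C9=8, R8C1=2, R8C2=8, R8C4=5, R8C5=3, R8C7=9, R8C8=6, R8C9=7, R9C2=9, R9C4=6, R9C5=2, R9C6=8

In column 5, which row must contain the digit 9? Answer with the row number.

Consider where 9 can go in column 5.
R2C5 is out (row 2 already has a 9).
R4C5 is out (box 5 already has a 9).
R6C5 is out (row 6 already has a 9).
So the only cell in column 5 that can hold 9 is R7C5.
That is row 7.

7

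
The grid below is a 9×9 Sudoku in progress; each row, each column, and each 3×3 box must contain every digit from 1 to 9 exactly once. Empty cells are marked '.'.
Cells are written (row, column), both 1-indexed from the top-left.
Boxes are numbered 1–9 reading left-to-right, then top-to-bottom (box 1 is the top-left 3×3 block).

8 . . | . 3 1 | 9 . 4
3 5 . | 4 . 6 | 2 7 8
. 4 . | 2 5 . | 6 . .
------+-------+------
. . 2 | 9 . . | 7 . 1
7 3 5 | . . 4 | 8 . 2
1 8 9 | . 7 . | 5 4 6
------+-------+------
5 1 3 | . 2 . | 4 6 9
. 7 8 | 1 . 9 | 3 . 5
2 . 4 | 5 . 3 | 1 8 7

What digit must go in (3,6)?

Cell (3,6) itself could take any of {7, 8} by direct elimination.
Consider where 8 can go in row 3.
(3,1) is out (column 1 already has a 8).
(3,3) is out (column 3 already has a 8).
(3,8) is out (column 8 already has a 8).
(3,9) is out (column 9 already has a 8).
So the only cell in row 3 that can hold 8 is (3,6).
Therefore (3,6) = 8.

8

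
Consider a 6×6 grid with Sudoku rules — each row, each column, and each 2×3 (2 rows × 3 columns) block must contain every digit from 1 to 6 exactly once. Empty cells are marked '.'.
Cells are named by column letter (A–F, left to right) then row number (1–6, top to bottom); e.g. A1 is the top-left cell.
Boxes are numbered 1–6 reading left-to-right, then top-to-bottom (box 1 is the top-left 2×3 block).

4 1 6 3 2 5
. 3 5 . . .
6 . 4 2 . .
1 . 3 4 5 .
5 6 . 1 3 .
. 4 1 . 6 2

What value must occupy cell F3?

3

Cell F3 itself could take any of {1, 3} by direct elimination.
Consider where 3 can go in column F.
F2 is out (row 2 already has a 3).
F4 is out (row 4 already has a 3).
F5 is out (row 5 already has a 3).
So the only cell in column F that can hold 3 is F3.
Therefore F3 = 3.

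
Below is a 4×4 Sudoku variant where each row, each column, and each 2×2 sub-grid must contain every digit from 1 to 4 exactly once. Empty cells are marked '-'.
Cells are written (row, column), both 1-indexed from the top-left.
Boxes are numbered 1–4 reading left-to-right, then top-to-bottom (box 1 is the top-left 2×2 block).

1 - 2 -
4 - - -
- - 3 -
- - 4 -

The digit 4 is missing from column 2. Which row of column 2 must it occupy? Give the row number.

Consider where 4 can go in column 2.
(1,2) is out (box 1 already has a 4).
(2,2) is out (row 2 already has a 4).
(4,2) is out (row 4 already has a 4).
So the only cell in column 2 that can hold 4 is (3,2).
That is row 3.

3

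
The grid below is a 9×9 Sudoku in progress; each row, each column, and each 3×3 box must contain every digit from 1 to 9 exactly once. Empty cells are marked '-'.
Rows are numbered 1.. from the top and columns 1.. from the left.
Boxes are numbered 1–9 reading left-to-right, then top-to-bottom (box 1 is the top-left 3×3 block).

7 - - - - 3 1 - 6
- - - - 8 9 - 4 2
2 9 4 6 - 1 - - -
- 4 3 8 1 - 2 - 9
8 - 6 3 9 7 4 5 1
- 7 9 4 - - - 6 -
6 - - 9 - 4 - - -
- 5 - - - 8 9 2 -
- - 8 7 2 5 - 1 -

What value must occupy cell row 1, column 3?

5

Row 1 already contains {1, 3, 6, 7}.
Column 3 already contains {3, 4, 6, 8, 9}.
Its 3×3 block (box 1) already contains {2, 4, 7, 9}.
The only value from 1–9 not eliminated is 5, so row 1, column 3 = 5.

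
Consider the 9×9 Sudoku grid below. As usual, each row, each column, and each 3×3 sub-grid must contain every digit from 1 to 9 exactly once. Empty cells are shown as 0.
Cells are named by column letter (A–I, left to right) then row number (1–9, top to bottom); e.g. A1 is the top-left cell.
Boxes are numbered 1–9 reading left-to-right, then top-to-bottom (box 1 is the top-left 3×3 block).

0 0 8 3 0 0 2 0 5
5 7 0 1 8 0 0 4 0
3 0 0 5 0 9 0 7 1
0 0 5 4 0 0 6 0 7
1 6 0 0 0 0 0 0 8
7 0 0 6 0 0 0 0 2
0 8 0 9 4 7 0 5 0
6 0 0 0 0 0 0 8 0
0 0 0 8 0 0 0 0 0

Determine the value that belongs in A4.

Cell A4 itself could take any of {2, 8, 9} by direct elimination.
Consider where 8 can go in box 4.
B4 is out (column B already has a 8).
C5 is out (row 5 already has a 8).
B6 is out (column B already has a 8).
C6 is out (column C already has a 8).
So the only cell in box 4 that can hold 8 is A4.
Therefore A4 = 8.

8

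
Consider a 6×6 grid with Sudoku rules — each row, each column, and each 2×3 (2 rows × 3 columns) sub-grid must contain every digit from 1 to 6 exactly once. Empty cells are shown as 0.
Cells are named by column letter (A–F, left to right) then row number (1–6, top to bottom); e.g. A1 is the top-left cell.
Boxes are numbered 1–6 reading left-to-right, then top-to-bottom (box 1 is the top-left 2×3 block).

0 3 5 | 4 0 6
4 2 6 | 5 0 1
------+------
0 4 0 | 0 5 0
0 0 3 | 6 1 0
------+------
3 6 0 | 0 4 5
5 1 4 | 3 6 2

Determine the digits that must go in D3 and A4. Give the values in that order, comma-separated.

2,2

For D3:
  Row 3 already contains {4, 5}.
  Column D already contains {3, 4, 5, 6}.
  Its 2×3 block (box 4) already contains {1, 5, 6}.
  The only value from 1–6 not eliminated is 2, so D3 = 2.
For A4:
  Row 4 already contains {1, 3, 6}.
  Column A already contains {3, 4, 5}.
  Its 2×3 block (box 3) already contains {3, 4}.
  The only value from 1–6 not eliminated is 2, so A4 = 2.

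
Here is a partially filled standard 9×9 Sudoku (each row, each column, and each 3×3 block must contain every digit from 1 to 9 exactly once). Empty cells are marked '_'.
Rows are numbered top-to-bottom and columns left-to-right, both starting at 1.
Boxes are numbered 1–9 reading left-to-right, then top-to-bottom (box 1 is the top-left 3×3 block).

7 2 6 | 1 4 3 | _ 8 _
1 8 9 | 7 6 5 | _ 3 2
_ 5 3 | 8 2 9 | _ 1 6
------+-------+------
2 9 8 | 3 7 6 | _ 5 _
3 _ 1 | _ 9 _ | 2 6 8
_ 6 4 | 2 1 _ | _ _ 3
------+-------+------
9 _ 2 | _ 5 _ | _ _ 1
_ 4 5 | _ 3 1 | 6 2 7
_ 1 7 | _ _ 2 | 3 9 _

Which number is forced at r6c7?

Cell r6c7 itself could take any of {7, 9} by direct elimination.
Consider where 9 can go in box 6.
r4c7 is out (row 4 already has a 9).
r4c9 is out (row 4 already has a 9).
r6c8 is out (column 8 already has a 9).
So the only cell in box 6 that can hold 9 is r6c7.
Therefore r6c7 = 9.

9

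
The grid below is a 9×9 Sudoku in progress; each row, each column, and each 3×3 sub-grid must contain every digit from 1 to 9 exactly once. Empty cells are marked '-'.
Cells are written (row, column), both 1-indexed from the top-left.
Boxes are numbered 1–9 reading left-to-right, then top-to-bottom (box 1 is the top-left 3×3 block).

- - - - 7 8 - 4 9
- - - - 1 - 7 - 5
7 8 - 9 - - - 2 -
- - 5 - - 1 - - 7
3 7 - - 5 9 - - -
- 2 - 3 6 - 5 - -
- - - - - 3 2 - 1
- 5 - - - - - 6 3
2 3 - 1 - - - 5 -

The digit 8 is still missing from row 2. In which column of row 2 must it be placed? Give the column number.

8

Consider where 8 can go in row 2.
(2,1) is out (box 1 already has a 8).
(2,2) is out (column 2 already has a 8).
(2,3) is out (box 1 already has a 8).
(2,4) is out (box 2 already has a 8).
(2,6) is out (column 6 already has a 8).
So the only cell in row 2 that can hold 8 is (2,8).
That is column 8.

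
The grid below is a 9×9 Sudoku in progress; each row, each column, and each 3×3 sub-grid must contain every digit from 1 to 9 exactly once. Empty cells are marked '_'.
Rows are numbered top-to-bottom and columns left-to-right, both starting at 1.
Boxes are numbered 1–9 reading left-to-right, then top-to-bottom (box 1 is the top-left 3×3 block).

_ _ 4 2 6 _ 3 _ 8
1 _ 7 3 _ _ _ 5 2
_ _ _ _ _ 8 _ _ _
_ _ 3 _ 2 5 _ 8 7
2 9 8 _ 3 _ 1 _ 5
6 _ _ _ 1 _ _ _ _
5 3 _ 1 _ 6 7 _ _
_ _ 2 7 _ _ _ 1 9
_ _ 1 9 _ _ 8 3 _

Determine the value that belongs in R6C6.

Cell R6C6 itself could take any of {4, 7, 9} by direct elimination.
Consider where 9 can go in box 5.
R4C4 is out (column 4 already has a 9).
R5C4 is out (row 5 already has a 9).
R5C6 is out (row 5 already has a 9).
R6C4 is out (column 4 already has a 9).
So the only cell in box 5 that can hold 9 is R6C6.
Therefore R6C6 = 9.

9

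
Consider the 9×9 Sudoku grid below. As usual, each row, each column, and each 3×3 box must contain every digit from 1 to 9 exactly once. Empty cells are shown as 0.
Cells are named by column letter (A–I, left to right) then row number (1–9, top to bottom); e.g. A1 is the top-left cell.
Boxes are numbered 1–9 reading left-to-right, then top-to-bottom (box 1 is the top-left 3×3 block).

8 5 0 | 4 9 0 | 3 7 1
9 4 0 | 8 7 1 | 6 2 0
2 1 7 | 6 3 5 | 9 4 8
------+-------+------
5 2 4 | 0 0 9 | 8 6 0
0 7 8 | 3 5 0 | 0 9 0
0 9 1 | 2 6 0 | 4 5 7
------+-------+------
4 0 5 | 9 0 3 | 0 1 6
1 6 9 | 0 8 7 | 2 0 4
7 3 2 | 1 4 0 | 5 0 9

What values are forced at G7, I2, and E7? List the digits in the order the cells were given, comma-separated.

For G7:
  Row 7 already contains {1, 3, 4, 5, 6, 9}.
  Column G already contains {2, 3, 4, 5, 6, 8, 9}.
  Its 3×3 block (box 9) already contains {1, 2, 4, 5, 6, 9}.
  The only value from 1–9 not eliminated is 7, so G7 = 7.
For I2:
  Row 2 already contains {1, 2, 4, 6, 7, 8, 9}.
  Column I already contains {1, 4, 6, 7, 8, 9}.
  Its 3×3 block (box 3) already contains {1, 2, 3, 4, 6, 7, 8, 9}.
  The only value from 1–9 not eliminated is 5, so I2 = 5.
For E7:
  Row 7 already contains {1, 3, 4, 5, 6, 9}.
  Column E already contains {3, 4, 5, 6, 7, 8, 9}.
  Its 3×3 block (box 8) already contains {1, 3, 4, 7, 8, 9}.
  The only value from 1–9 not eliminated is 2, so E7 = 2.

7,5,2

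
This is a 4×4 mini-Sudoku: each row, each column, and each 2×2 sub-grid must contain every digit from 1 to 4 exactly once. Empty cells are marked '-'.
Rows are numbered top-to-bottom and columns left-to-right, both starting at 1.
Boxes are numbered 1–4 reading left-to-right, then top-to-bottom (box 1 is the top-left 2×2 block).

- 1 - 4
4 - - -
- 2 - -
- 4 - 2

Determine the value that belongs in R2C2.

Row 2 already contains {4}.
Column 2 already contains {1, 2, 4}.
Its 2×2 block (box 1) already contains {1, 4}.
The only value from 1–4 not eliminated is 3, so R2C2 = 3.

3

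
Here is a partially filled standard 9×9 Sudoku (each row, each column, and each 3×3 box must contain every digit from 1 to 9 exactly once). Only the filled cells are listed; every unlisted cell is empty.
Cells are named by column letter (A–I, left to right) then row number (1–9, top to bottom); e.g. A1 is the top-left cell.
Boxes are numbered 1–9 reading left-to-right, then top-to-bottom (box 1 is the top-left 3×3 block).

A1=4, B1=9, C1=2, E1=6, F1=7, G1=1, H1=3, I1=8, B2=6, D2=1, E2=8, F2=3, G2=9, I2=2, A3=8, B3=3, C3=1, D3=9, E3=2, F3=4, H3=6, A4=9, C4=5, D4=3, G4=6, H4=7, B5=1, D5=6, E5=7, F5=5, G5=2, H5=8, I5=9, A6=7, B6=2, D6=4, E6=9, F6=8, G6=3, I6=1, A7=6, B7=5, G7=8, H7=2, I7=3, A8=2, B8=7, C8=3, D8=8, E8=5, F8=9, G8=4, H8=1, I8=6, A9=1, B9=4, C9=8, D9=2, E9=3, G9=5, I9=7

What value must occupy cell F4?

Cell F4 itself could take any of {1, 2} by direct elimination.
Consider where 2 can go in row 4.
B4 is out (column B already has a 2).
E4 is out (column E already has a 2).
I4 is out (column I already has a 2).
So the only cell in row 4 that can hold 2 is F4.
Therefore F4 = 2.

2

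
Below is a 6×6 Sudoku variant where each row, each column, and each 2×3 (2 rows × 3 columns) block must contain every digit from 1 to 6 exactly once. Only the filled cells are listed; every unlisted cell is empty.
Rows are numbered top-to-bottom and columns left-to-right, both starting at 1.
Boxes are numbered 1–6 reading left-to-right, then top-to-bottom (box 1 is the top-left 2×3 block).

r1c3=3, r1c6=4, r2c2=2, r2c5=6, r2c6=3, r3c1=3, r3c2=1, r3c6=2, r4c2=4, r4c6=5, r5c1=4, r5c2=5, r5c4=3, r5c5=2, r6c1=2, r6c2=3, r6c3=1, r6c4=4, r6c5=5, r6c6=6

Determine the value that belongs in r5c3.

6

Row 5 already contains {2, 3, 4, 5}.
Column 3 already contains {1, 3}.
Its 2×3 block (box 5) already contains {1, 2, 3, 4, 5}.
The only value from 1–6 not eliminated is 6, so r5c3 = 6.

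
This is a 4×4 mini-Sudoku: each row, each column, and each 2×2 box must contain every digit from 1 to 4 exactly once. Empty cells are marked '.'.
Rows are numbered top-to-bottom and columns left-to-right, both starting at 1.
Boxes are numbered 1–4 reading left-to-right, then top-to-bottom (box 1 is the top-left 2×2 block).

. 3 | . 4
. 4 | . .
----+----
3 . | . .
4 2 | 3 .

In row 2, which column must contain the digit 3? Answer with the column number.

4

Consider where 3 can go in row 2.
r2c1 is out (column 1 already has a 3).
r2c3 is out (column 3 already has a 3).
So the only cell in row 2 that can hold 3 is r2c4.
That is column 4.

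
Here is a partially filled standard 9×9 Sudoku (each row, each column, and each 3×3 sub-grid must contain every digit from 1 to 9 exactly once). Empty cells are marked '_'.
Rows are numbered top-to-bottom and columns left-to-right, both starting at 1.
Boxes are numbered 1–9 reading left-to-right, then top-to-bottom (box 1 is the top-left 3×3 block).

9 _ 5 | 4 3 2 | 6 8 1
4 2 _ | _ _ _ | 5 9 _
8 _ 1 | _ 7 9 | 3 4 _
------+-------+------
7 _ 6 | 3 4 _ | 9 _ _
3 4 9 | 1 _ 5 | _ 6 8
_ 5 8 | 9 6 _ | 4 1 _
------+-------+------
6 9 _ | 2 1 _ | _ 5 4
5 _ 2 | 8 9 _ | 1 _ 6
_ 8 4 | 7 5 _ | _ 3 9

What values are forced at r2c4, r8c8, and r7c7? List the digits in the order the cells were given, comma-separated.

For r2c4:
  Row 2 already contains {2, 4, 5, 9}.
  Column 4 already contains {1, 2, 3, 4, 7, 8, 9}.
  Its 3×3 block (box 2) already contains {2, 3, 4, 7, 9}.
  The only value from 1–9 not eliminated is 6, so r2c4 = 6.
For r8c8:
  Row 8 already contains {1, 2, 5, 6, 8, 9}.
  Column 8 already contains {1, 3, 4, 5, 6, 8, 9}.
  Its 3×3 block (box 9) already contains {1, 3, 4, 5, 6, 9}.
  The only value from 1–9 not eliminated is 7, so r8c8 = 7.
For r7c7:
  Consider where 8 can go in column 7.
  r5c7 is out (row 5 already has a 8).
  r9c7 is out (row 9 already has a 8).
  So the only cell in column 7 that can hold 8 is r7c7.
  So r7c7 = 8.

6,7,8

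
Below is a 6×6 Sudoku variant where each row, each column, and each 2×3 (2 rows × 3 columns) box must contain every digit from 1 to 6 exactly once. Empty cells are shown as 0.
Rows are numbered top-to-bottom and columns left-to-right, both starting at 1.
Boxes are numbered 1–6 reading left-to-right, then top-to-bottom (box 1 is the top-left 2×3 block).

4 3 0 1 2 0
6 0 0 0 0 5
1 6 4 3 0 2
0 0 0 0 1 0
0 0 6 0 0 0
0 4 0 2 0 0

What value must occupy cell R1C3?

5

Row 1 already contains {1, 2, 3, 4}.
Column 3 already contains {4, 6}.
Its 2×3 block (box 1) already contains {3, 4, 6}.
The only value from 1–6 not eliminated is 5, so R1C3 = 5.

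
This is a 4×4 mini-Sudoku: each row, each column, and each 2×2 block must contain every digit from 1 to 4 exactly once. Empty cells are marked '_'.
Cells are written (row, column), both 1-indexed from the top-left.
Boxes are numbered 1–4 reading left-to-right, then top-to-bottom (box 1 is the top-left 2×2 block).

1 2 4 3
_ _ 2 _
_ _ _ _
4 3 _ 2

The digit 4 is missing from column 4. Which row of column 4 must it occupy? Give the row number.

Consider where 4 can go in column 4.
(2,4) is out (box 2 already has a 4).
So the only cell in column 4 that can hold 4 is (3,4).
That is row 3.

3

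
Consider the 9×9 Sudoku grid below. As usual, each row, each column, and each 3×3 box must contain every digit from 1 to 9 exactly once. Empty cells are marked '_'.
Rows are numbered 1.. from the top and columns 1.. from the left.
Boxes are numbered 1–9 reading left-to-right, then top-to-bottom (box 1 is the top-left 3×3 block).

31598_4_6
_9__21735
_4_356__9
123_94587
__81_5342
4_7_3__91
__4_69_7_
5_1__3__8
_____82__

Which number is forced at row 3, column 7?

Cell row 3, column 7 itself could take any of {1, 8} by direct elimination.
Consider where 8 can go in column 7.
row 6, column 7 is out (box 6 already has a 8).
row 7, column 7 is out (box 9 already has a 8).
row 8, column 7 is out (row 8 already has a 8).
So the only cell in column 7 that can hold 8 is row 3, column 7.
Therefore row 3, column 7 = 8.

8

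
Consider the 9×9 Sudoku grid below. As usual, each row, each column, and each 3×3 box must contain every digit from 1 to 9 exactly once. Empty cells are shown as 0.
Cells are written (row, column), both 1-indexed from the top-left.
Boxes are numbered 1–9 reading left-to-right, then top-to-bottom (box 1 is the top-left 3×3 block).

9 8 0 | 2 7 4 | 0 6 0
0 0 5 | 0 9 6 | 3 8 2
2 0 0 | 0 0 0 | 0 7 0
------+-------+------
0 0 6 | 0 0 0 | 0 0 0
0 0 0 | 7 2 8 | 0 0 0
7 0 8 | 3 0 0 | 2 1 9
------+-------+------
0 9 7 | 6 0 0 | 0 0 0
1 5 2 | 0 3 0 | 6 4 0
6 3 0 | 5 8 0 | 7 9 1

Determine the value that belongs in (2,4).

1

Row 2 already contains {2, 3, 5, 6, 8, 9}.
Column 4 already contains {2, 3, 5, 6, 7}.
Its 3×3 block (box 2) already contains {2, 4, 6, 7, 9}.
The only value from 1–9 not eliminated is 1, so (2,4) = 1.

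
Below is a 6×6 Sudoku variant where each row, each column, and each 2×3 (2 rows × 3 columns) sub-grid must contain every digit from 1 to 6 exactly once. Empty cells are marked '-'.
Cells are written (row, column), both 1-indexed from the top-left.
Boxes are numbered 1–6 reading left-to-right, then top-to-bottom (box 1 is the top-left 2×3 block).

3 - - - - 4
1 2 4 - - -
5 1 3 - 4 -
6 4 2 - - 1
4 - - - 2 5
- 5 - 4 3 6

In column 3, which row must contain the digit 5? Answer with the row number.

Consider where 5 can go in column 3.
(5,3) is out (row 5 already has a 5).
(6,3) is out (row 6 already has a 5).
So the only cell in column 3 that can hold 5 is (1,3).
That is row 1.

1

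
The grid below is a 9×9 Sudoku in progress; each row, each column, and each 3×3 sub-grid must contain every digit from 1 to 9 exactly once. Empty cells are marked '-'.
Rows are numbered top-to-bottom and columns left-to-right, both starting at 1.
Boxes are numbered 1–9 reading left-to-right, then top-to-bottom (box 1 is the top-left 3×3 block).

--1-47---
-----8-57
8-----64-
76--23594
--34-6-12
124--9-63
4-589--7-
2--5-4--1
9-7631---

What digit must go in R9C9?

Cell R9C9 itself could take any of {5, 8} by direct elimination.
Consider where 5 can go in box 9.
R7C7 is out (row 7 already has a 5). R7C9 is out (row 7 already has a 5). R8C7 is out (row 8 already has a 5). R8C8 is out (row 8 already has a 5). The remaining empty cells in box 9 are similarly blocked.
So the only cell in box 9 that can hold 5 is R9C9.
Therefore R9C9 = 5.

5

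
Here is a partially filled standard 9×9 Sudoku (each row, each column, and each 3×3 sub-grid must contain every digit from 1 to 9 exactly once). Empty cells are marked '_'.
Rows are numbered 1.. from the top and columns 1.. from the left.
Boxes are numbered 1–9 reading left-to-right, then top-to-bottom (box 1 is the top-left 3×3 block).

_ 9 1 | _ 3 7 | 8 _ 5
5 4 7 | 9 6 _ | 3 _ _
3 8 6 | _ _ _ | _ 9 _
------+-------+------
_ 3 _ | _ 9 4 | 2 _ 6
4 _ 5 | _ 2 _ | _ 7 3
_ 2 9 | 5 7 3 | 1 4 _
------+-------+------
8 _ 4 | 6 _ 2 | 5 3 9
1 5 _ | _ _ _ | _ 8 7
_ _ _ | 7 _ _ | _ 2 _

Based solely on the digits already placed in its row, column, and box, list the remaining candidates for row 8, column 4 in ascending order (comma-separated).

Row 8 already contains {1, 5, 7, 8}.
Column 4 already contains {5, 6, 7, 9}.
Its 3×3 block (box 8) already contains {2, 6, 7}.
Removing those from 1–9 leaves {3, 4} as the candidates for row 8, column 4.

3,4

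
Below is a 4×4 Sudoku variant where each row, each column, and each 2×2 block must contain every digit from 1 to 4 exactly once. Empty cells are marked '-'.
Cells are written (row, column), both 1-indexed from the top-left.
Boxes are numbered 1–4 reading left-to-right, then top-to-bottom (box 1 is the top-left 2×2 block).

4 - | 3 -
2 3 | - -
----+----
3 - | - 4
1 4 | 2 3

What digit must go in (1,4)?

Cell (1,4) itself could take any of {1, 2} by direct elimination.
Consider where 2 can go in box 2.
(2,3) is out (row 2 already has a 2).
(2,4) is out (row 2 already has a 2).
So the only cell in box 2 that can hold 2 is (1,4).
Therefore (1,4) = 2.

2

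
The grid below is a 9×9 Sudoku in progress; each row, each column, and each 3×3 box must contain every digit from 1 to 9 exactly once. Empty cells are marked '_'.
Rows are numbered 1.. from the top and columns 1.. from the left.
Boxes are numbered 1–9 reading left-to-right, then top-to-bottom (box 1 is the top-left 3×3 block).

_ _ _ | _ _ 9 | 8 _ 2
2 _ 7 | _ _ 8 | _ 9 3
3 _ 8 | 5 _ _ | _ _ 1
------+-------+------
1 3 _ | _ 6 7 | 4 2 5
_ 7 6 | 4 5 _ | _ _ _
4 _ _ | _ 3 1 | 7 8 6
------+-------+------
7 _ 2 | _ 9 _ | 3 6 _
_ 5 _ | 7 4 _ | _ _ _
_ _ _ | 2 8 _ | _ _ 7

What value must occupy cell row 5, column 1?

Cell row 5, column 1 itself could take any of {8, 9} by direct elimination.
Consider where 8 can go in box 4.
row 4, column 3 is out (column 3 already has a 8).
row 6, column 2 is out (row 6 already has a 8).
row 6, column 3 is out (row 6 already has a 8).
So the only cell in box 4 that can hold 8 is row 5, column 1.
Therefore row 5, column 1 = 8.

8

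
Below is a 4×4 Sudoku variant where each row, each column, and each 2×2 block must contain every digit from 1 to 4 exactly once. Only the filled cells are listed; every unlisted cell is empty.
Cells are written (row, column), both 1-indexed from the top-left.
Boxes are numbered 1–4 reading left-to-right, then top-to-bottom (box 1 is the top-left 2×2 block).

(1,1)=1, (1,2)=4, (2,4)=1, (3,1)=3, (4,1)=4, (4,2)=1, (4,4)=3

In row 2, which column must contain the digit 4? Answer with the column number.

3

Consider where 4 can go in row 2.
(2,1) is out (column 1 already has a 4).
(2,2) is out (column 2 already has a 4).
So the only cell in row 2 that can hold 4 is (2,3).
That is column 3.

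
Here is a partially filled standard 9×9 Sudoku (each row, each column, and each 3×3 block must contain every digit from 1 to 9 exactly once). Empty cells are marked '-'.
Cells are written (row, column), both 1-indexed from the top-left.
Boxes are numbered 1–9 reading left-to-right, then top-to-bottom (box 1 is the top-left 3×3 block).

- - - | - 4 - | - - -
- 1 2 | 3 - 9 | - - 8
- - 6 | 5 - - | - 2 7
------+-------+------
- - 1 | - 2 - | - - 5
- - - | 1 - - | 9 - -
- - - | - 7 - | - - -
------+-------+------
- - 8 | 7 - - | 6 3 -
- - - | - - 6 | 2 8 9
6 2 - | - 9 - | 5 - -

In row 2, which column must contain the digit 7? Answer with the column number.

Consider where 7 can go in row 2.
(2,5) is out (column 5 already has a 7).
(2,7) is out (box 3 already has a 7).
(2,8) is out (box 3 already has a 7).
So the only cell in row 2 that can hold 7 is (2,1).
That is column 1.

1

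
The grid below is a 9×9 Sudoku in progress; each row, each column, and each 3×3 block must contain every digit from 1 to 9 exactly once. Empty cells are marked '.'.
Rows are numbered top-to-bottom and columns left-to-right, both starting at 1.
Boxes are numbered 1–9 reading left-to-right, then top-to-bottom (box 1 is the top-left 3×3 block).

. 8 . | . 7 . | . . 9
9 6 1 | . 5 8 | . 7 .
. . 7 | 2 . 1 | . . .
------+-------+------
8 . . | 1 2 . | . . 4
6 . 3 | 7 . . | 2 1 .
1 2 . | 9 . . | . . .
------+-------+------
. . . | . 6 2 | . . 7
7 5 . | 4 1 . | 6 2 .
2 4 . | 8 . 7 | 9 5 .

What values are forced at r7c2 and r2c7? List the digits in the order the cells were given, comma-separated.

1,4

For r7c2:
  Consider where 1 can go in column 2.
  r3c2 is out (row 3 already has a 1).
  r4c2 is out (row 4 already has a 1).
  r5c2 is out (row 5 already has a 1).
  So the only cell in column 2 that can hold 1 is r7c2.
  So r7c2 = 1.
For r2c7:
  Consider where 4 can go in row 2.
  r2c4 is out (column 4 already has a 4).
  r2c9 is out (column 9 already has a 4).
  So the only cell in row 2 that can hold 4 is r2c7.
  So r2c7 = 4.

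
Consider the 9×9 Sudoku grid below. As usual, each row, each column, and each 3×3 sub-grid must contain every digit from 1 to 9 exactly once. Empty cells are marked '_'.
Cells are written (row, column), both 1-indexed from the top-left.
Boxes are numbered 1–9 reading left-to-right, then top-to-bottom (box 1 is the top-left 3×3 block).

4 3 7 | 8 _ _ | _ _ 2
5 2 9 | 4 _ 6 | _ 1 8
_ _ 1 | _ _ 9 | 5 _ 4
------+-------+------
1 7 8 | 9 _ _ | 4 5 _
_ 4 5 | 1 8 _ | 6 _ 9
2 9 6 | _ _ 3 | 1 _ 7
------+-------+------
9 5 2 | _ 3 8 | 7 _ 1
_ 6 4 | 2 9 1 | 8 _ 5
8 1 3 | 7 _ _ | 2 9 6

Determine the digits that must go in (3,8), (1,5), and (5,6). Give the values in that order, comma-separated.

For (3,8):
  Consider where 7 can go in box 3.
  (1,7) is out (row 1 already has a 7).
  (1,8) is out (row 1 already has a 7).
  (2,7) is out (column 7 already has a 7).
  So the only cell in box 3 that can hold 7 is (3,8).
  So (3,8) = 7.
For (1,5):
  Consider where 1 can go in column 5.
  (2,5) is out (row 2 already has a 1).
  (3,5) is out (row 3 already has a 1).
  (4,5) is out (row 4 already has a 1).
  (6,5) is out (row 6 already has a 1).
  (9,5) is out (row 9 already has a 1).
  So the only cell in column 5 that can hold 1 is (1,5).
  So (1,5) = 1.
For (5,6):
  Consider where 7 can go in box 5.
  (4,5) is out (row 4 already has a 7).
  (4,6) is out (row 4 already has a 7).
  (6,4) is out (row 6 already has a 7).
  (6,5) is out (row 6 already has a 7).
  So the only cell in box 5 that can hold 7 is (5,6).
  So (5,6) = 7.

7,1,7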